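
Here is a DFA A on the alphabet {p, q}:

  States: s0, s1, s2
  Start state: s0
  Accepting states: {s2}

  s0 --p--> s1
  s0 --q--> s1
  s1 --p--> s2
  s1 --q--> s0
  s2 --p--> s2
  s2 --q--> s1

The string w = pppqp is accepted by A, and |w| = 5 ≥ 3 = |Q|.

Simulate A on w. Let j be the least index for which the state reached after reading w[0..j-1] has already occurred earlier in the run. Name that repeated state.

Run of A on w = p p p q p:
  step 0: s0  (start)
  step 1: s1  (read p: s0→s1)
  step 2: s2  (read p: s1→s2)
  step 3: s2  (read p: s2→s2)   ← first repeat (s2 seen earlier)
  step 4: s1  (read q: s2→s1)
  step 5: s2  (read p: s1→s2)

The earliest repeat is at step j = 3: A is in s2, which it already visited at step i = 2.
Pumping length from the standard proof: p = 3 (the number of states). The repeated state found above gives |xy| = j ≤ 3 and |y| = j − i ≥ 1.

s2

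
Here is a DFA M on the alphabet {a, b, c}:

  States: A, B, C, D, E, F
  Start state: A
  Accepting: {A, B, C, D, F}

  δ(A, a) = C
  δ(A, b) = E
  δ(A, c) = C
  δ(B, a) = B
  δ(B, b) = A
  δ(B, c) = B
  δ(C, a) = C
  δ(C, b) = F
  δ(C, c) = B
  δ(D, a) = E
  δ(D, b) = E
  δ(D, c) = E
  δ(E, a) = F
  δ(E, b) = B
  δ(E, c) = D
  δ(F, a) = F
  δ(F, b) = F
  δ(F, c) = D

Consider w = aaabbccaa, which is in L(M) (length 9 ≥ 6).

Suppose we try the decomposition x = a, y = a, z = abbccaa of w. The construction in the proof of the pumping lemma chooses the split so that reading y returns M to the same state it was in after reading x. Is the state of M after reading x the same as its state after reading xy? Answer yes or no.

State sequence: A -a-> C -a-> C

After x (step 1): C. After xy (step 2): C.
They match, so y = a drives M around a cycle from C back to itself; pumping y any number of times keeps M in C before reading z, and xyⁱz ∈ L(M) for every i ≥ 0.

yes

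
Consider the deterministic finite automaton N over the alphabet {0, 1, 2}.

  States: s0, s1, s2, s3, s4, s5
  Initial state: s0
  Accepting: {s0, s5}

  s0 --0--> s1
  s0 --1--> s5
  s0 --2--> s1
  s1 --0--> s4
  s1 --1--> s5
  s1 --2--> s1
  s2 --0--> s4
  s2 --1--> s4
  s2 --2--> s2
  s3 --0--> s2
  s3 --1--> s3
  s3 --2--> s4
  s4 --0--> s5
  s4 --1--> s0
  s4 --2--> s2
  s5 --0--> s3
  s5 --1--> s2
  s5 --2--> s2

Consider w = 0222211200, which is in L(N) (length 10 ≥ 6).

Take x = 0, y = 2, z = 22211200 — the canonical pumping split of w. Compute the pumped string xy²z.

02222211200

xy^2z = 0·2·2·22211200 = 02222211200.
Reading y = 2 takes N from s1 back to s1, so after x·y·y the machine is still in s1, and z then leads to the accepting state s5. Hence 02222211200 ∈ L(N).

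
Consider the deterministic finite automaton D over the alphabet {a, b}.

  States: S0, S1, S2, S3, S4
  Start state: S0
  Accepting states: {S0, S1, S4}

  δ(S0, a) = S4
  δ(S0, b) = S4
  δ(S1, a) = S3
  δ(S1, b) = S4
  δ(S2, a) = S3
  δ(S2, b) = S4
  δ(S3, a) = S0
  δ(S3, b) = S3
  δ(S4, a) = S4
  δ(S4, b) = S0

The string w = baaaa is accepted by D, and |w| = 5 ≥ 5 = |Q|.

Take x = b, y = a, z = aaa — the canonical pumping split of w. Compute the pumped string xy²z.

baaaaa

xy^2z = b·a·a·aaa = baaaaa.
Reading y = a takes D from S4 back to S4, so after x·y·y the machine is still in S4, and z then leads to the accepting state S4. Hence baaaaa ∈ L(D).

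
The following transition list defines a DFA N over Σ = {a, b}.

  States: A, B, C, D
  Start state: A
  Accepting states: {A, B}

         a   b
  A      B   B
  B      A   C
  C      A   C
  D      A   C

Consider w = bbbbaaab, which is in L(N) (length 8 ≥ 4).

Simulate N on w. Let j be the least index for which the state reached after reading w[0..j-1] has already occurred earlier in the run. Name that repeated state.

State sequence: A -b-> B -b-> C -b-> C -b-> C -a-> A -a-> B -a-> A -b-> B
First repeat at step 3: C was already visited.

The earliest repeat is at step j = 3: N is in C, which it already visited at step i = 2.
With |Q| = 4, pigeonhole forces a state repeat no later than step 4; the substring read between the first and second visits to that state can be pumped.

C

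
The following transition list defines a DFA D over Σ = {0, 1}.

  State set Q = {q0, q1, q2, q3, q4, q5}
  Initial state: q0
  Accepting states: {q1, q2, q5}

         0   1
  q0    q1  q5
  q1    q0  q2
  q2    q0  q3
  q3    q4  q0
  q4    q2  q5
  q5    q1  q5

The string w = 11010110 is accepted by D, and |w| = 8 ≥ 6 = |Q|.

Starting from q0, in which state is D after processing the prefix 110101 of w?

State sequence: q0 -1-> q5 -1-> q5 -0-> q1 -1-> q2 -0-> q0 -1-> q5

After reading 6 characters, D is in state q5.

q5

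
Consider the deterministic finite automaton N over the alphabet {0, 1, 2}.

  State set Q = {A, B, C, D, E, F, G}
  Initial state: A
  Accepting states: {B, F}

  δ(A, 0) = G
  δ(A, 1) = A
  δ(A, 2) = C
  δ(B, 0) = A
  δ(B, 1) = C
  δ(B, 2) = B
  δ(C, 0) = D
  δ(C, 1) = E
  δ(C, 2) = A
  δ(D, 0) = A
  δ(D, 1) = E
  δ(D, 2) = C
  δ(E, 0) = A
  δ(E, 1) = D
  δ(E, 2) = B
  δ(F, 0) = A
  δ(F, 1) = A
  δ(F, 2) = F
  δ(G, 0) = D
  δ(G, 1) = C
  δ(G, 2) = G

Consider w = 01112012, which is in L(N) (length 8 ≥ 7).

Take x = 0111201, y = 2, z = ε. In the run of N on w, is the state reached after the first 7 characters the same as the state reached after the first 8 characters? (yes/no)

State sequence: A -0-> G -1-> C -1-> E -1-> D -2-> C -0-> D -1-> E -2-> B

After x (step 7): E. After xy (step 8): B.
They differ (E ≠ B), so y is not a cycle from the state after x; this split is not the one the pumping-lemma construction produces, and pumping y need not keep the string in L(N).

no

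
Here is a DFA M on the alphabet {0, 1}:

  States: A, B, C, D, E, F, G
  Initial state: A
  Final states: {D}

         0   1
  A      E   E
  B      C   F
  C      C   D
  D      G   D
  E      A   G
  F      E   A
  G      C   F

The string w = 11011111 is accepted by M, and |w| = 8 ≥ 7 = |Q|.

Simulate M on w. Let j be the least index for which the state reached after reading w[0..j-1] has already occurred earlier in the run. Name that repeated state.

Run of M on w = 1 1 0 1 1 1 1 1:
  step 0: A  (start)
  step 1: E  (read 1: A→E)
  step 2: G  (read 1: E→G)
  step 3: C  (read 0: G→C)
  step 4: D  (read 1: C→D)
  step 5: D  (read 1: D→D)   ← first repeat (D seen earlier)
  step 6: D  (read 1: D→D)
  step 7: D  (read 1: D→D)
  step 8: D  (read 1: D→D)

The earliest repeat is at step j = 5: M is in D, which it already visited at step i = 4.
The DFA has 7 states, so the proof of the pumping lemma guarantees a repeated state among the first 7+1 visited; the segment between the two visits is the pumpable y.

D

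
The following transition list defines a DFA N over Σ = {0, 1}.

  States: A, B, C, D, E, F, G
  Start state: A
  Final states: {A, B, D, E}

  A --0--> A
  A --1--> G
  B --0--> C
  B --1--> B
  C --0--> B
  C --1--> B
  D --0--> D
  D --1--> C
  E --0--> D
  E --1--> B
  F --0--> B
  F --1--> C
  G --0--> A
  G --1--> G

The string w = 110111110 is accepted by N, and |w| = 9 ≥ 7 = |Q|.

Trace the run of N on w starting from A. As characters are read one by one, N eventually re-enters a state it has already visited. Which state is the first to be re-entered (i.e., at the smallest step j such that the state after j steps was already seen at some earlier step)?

Run of N on w = 1 1 0 1 1 1 1 1 0:
  step 0: A  (start)
  step 1: G  (read 1: A→G)
  step 2: G  (read 1: G→G)   ← first repeat (G seen earlier)
  step 3: A  (read 0: G→A)
  step 4: G  (read 1: A→G)
  step 5: G  (read 1: G→G)
  step 6: G  (read 1: G→G)
  step 7: G  (read 1: G→G)
  step 8: G  (read 1: G→G)
  step 9: A  (read 0: G→A)

The earliest repeat is at step j = 2: N is in G, which it already visited at step i = 1.
The DFA has 7 states, so the proof of the pumping lemma guarantees a repeated state among the first 7+1 visited; the segment between the two visits is the pumpable y.

G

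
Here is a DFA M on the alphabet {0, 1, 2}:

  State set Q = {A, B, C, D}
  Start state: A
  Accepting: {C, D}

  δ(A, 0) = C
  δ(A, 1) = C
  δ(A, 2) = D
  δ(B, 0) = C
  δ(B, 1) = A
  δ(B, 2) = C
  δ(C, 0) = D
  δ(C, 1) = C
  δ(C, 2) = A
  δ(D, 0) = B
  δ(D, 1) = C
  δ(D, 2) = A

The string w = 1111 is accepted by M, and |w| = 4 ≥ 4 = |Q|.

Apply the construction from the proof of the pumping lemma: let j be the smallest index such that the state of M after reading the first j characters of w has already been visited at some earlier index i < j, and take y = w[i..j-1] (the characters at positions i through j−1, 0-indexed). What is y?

Run of M on w = 1 1 1 1:
  step 0: A  (start)
  step 1: C  (read 1: A→C)
  step 2: C  (read 1: C→C)   ← first repeat (C seen earlier)
  step 3: C  (read 1: C→C)
  step 4: C  (read 1: C→C)

So i = 1, j = 2, giving x = w[0:1] = 1, y = w[1:2] = 1, z = w[2:4] = 11.
Check: |xy| = 2 ≤ 4 and |y| = 1 ≥ 1. Reading y takes M from C back to C, so every xyⁱz is accepted.

1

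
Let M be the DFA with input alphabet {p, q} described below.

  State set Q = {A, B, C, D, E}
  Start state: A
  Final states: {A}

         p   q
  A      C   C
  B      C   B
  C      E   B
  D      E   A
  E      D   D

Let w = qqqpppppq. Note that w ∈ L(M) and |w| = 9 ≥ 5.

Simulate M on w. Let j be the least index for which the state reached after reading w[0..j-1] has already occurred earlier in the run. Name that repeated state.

B

State sequence: A -q-> C -q-> B -q-> B -p-> C -p-> E -p-> D -p-> E -p-> D -q-> A
First repeat at step 3: B was already visited.

The earliest repeat is at step j = 3: M is in B, which it already visited at step i = 2.
Since M has 5 states, any run of length ≥ 5 visits 5+1 states, so by pigeonhole some state repeats within the first 5 steps — that repeat gives the pumpable loop.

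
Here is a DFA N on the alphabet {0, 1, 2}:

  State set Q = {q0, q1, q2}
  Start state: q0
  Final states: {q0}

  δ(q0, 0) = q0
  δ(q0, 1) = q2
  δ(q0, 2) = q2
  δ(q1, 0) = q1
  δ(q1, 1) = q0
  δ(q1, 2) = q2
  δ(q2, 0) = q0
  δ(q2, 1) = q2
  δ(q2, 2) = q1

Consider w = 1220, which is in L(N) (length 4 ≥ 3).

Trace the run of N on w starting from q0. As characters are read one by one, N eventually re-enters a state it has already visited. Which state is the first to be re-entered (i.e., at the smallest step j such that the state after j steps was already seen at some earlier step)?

Run of N on w = 1 2 2 0:
  step 0: q0  (start)
  step 1: q2  (read 1: q0→q2)
  step 2: q1  (read 2: q2→q1)
  step 3: q2  (read 2: q1→q2)   ← first repeat (q2 seen earlier)
  step 4: q0  (read 0: q2→q0)

The earliest repeat is at step j = 3: N is in q2, which it already visited at step i = 1.
Pumping length from the standard proof: p = 3 (the number of states). The repeated state found above gives |xy| = j ≤ 3 and |y| = j − i ≥ 1.

q2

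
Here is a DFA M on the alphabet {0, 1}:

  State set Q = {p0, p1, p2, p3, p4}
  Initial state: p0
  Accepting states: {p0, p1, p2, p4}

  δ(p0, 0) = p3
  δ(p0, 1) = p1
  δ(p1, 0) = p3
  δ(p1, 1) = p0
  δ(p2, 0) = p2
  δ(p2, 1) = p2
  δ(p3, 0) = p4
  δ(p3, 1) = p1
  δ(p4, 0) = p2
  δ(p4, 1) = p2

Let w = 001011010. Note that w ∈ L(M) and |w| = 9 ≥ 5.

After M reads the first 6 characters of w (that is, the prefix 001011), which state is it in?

p2

State sequence: p0 -0-> p3 -0-> p4 -1-> p2 -0-> p2 -1-> p2 -1-> p2

After reading 6 characters, M is in state p2.
(This kind of state-tracing is the core of the pumping-lemma construction: with 5 states, pigeonhole forces a repeat within the first 5 steps.)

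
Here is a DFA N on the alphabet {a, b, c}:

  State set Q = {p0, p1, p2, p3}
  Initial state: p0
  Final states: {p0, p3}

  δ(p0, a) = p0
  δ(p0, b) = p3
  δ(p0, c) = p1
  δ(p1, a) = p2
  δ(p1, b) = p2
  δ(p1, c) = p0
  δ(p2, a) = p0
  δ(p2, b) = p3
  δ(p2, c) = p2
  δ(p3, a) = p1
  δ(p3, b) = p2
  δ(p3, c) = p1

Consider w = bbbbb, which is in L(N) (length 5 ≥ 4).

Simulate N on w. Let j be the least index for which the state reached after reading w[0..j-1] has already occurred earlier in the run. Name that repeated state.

Run of N on w = b b b b b:
  step 0: p0  (start)
  step 1: p3  (read b: p0→p3)
  step 2: p2  (read b: p3→p2)
  step 3: p3  (read b: p2→p3)   ← first repeat (p3 seen earlier)
  step 4: p2  (read b: p3→p2)
  step 5: p3  (read b: p2→p3)

The earliest repeat is at step j = 3: N is in p3, which it already visited at step i = 1.

p3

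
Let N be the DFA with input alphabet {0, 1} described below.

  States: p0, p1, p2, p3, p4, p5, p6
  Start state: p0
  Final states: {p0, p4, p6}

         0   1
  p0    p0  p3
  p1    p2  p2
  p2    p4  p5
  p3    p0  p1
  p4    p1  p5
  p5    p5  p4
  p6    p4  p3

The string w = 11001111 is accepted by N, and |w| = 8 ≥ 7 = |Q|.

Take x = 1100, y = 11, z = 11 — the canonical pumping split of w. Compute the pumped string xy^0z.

110011

xy⁰z = xz = 1100·11 = 110011.
Reading y = 11 takes N from p4 back to p4, so after x the machine is still in p4, and z then leads to the accepting state p4. Hence 110011 ∈ L(N).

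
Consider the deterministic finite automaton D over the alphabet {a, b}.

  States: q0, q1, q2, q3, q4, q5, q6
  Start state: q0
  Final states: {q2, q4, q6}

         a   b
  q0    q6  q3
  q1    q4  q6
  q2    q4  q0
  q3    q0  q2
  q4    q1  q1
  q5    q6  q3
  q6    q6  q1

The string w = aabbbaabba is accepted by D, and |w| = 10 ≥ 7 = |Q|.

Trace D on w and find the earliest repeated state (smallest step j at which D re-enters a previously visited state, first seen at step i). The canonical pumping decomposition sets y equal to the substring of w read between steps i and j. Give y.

Run of D on w = a a b b b a a b b a:
  step 0: q0  (start)
  step 1: q6  (read a: q0→q6)
  step 2: q6  (read a: q6→q6)   ← first repeat (q6 seen earlier)
  step 3: q1  (read b: q6→q1)
  step 4: q6  (read b: q1→q6)
  step 5: q1  (read b: q6→q1)
  step 6: q4  (read a: q1→q4)
  step 7: q1  (read a: q4→q1)
  step 8: q6  (read b: q1→q6)
  step 9: q1  (read b: q6→q1)
  step 10: q4  (read a: q1→q4)

So i = 1, j = 2, giving x = w[0:1] = a, y = w[1:2] = a, z = w[2:10] = bbbaabba.
Check: |xy| = 2 ≤ 7 and |y| = 1 ≥ 1. Reading y takes D from q6 back to q6, so every xyⁱz is accepted.

a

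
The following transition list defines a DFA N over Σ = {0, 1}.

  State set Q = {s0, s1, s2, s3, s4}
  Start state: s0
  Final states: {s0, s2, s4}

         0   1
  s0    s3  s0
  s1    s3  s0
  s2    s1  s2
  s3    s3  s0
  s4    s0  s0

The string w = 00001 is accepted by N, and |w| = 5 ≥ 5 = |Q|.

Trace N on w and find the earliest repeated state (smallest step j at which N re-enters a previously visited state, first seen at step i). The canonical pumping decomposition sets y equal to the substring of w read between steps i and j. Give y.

State sequence: s0 -0-> s3 -0-> s3 -0-> s3 -0-> s3 -1-> s0
First repeat at step 2: s3 was already visited.

So i = 1, j = 2, giving x = w[0:1] = 0, y = w[1:2] = 0, z = w[2:5] = 001.
Check: |xy| = 2 ≤ 5 and |y| = 1 ≥ 1. Reading y takes N from s3 back to s3, so every xyⁱz is accepted.

0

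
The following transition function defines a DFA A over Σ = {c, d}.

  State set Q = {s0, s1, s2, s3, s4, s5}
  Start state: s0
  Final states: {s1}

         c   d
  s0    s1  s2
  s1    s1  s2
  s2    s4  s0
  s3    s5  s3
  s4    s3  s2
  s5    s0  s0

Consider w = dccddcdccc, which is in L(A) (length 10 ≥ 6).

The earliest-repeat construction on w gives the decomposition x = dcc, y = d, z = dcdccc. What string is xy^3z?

dccddddcdccc

xy^3z = dcc·d·d·d·dcdccc = dccddddcdccc.
Reading y = d takes A from s3 back to s3, so after x·y·y·y the machine is still in s3, and z then leads to the accepting state s1. Hence dccddddcdccc ∈ L(A).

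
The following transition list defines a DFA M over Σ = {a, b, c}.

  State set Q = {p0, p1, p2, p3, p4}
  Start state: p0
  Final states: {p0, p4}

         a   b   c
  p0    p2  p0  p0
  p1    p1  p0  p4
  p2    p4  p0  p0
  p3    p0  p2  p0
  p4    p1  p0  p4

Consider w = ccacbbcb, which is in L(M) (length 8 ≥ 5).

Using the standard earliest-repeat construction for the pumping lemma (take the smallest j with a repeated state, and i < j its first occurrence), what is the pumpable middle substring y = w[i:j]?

State sequence: p0 -c-> p0 -c-> p0 -a-> p2 -c-> p0 -b-> p0 -b-> p0 -c-> p0 -b-> p0
First repeat at step 1: p0 was already visited.

So i = 0, j = 1, giving x = w[0:0] = ε, y = w[0:1] = c, z = w[1:8] = cacbbcb.
Check: |xy| = 1 ≤ 5 and |y| = 1 ≥ 1. Reading y takes M from p0 back to p0, so every xyⁱz is accepted.
With |Q| = 5, pigeonhole forces a state repeat no later than step 5; the substring read between the first and second visits to that state can be pumped.

c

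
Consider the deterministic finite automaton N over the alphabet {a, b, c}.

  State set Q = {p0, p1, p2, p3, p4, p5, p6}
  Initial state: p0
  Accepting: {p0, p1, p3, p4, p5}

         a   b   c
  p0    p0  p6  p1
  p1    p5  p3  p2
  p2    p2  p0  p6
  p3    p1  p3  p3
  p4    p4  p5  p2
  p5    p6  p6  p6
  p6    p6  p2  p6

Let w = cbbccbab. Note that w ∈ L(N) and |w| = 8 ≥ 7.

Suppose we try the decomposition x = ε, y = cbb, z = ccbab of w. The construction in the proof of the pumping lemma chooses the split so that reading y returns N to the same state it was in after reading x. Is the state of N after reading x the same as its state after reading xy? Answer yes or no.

no

Run of N on the first 3 characters of w = c b b:
  step 0: p0  (start)
  step 1: p1  (read c: p0→p1)
  step 2: p3  (read b: p1→p3)
  step 3: p3  (read b: p3→p3)

After x (step 0): p0. After xy (step 3): p3.
They differ (p0 ≠ p3), so y is not a cycle from the state after x; this split is not the one the pumping-lemma construction produces, and pumping y need not keep the string in L(N).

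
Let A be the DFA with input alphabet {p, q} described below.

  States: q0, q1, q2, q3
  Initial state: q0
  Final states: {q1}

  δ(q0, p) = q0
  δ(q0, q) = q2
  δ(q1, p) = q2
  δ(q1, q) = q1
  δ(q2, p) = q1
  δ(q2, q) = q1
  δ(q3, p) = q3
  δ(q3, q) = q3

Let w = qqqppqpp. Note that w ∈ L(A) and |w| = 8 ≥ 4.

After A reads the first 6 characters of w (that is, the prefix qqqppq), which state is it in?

q1

State sequence: q0 -q-> q2 -q-> q1 -q-> q1 -p-> q2 -p-> q1 -q-> q1

After reading 6 characters, A is in state q1.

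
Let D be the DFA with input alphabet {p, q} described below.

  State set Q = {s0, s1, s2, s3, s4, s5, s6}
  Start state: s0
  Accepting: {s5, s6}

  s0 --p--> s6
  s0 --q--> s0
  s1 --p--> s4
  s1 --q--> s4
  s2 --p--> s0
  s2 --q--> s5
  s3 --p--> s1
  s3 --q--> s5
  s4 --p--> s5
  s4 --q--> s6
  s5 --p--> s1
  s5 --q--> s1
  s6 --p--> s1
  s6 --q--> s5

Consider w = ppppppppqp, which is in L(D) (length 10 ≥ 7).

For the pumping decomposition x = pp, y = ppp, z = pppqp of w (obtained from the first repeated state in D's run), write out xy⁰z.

pppppqp

xy⁰z = xz = pp·pppqp = pppppqp.
Reading y = ppp takes D from s1 back to s1, so after x the machine is still in s1, and z then leads to the accepting state s5. Hence pppppqp ∈ L(D).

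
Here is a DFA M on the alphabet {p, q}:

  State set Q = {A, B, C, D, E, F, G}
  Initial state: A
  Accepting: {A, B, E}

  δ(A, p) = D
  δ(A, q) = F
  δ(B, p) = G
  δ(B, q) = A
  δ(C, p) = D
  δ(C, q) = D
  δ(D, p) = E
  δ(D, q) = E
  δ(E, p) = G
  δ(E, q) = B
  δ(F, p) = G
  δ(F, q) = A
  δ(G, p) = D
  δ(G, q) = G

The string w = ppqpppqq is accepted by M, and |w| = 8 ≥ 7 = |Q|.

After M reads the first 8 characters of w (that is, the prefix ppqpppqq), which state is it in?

A

State sequence: A -p-> D -p-> E -q-> B -p-> G -p-> D -p-> E -q-> B -q-> A

After reading 8 characters, M is in state A.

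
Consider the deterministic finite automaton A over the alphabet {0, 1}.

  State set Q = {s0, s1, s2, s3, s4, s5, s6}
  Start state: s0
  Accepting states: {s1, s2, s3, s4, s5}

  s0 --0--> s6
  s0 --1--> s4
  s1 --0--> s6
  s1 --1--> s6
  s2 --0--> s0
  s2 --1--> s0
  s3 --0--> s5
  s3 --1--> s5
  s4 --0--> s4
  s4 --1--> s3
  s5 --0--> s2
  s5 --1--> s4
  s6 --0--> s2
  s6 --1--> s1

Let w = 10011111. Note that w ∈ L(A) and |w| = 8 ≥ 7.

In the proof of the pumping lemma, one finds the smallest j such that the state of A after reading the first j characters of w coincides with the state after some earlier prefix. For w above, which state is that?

Run of A on w = 1 0 0 1 1 1 1 1:
  step 0: s0  (start)
  step 1: s4  (read 1: s0→s4)
  step 2: s4  (read 0: s4→s4)   ← first repeat (s4 seen earlier)
  step 3: s4  (read 0: s4→s4)
  step 4: s3  (read 1: s4→s3)
  step 5: s5  (read 1: s3→s5)
  step 6: s4  (read 1: s5→s4)
  step 7: s3  (read 1: s4→s3)
  step 8: s5  (read 1: s3→s5)

The earliest repeat is at step j = 2: A is in s4, which it already visited at step i = 1.
With |Q| = 7, pigeonhole forces a state repeat no later than step 7; the substring read between the first and second visits to that state can be pumped.

s4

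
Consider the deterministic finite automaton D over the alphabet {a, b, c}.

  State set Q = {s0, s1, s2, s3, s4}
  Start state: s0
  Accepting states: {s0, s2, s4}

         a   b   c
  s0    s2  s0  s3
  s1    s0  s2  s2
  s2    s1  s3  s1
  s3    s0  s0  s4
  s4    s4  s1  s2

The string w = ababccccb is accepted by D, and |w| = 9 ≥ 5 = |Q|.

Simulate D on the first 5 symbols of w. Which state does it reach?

Run of D on the first 5 characters of w = a b a b c:
  step 0: s0  (start)
  step 1: s2  (read a: s0→s2)
  step 2: s3  (read b: s2→s3)
  step 3: s0  (read a: s3→s0)
  step 4: s0  (read b: s0→s0)
  step 5: s3  (read c: s0→s3)

After reading 5 characters, D is in state s3.
(This kind of state-tracing is the core of the pumping-lemma construction: with 5 states, pigeonhole forces a repeat within the first 5 steps.)

s3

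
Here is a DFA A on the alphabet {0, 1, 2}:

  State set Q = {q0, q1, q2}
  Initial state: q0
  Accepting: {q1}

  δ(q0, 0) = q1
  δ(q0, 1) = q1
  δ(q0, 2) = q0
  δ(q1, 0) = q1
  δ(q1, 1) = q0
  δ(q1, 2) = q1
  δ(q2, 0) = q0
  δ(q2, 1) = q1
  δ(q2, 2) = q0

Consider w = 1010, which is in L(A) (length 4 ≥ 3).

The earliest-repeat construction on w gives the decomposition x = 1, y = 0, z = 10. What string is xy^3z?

xy^3z = 1·0·0·0·10 = 100010.
Reading y = 0 takes A from q1 back to q1, so after x·y·y·y the machine is still in q1, and z then leads to the accepting state q1. Hence 100010 ∈ L(A).

100010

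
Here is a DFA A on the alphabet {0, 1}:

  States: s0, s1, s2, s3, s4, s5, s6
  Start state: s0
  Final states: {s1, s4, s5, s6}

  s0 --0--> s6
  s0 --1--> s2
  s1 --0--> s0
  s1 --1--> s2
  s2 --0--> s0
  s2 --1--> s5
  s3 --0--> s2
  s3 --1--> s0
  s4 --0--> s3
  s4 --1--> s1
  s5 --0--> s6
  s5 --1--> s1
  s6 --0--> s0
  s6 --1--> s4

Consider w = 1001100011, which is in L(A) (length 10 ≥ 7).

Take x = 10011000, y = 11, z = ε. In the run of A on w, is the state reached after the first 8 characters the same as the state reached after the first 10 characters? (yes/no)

Run of A on the first 10 characters of w = 1 0 0 1 1 0 0 0 1 1:
  step 0: s0  (start)
  step 1: s2  (read 1: s0→s2)
  step 2: s0  (read 0: s2→s0)
  step 3: s6  (read 0: s0→s6)
  step 4: s4  (read 1: s6→s4)
  step 5: s1  (read 1: s4→s1)
  step 6: s0  (read 0: s1→s0)
  step 7: s6  (read 0: s0→s6)
  step 8: s0  (read 0: s6→s0)
  step 9: s2  (read 1: s0→s2)
  step 10: s5  (read 1: s2→s5)

After x (step 8): s0. After xy (step 10): s5.
They differ (s0 ≠ s5), so y is not a cycle from the state after x; this split is not the one the pumping-lemma construction produces, and pumping y need not keep the string in L(A).

no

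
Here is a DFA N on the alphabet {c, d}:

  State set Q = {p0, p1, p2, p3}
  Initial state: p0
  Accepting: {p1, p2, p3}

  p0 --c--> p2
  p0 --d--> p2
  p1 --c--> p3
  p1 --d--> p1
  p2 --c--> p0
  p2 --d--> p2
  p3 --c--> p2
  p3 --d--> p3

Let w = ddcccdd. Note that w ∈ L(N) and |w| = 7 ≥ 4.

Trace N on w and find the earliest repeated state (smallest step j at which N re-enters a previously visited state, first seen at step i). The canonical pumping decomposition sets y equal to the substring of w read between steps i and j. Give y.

d

Run of N on w = d d c c c d d:
  step 0: p0  (start)
  step 1: p2  (read d: p0→p2)
  step 2: p2  (read d: p2→p2)   ← first repeat (p2 seen earlier)
  step 3: p0  (read c: p2→p0)
  step 4: p2  (read c: p0→p2)
  step 5: p0  (read c: p2→p0)
  step 6: p2  (read d: p0→p2)
  step 7: p2  (read d: p2→p2)

So i = 1, j = 2, giving x = w[0:1] = d, y = w[1:2] = d, z = w[2:7] = cccdd.
Check: |xy| = 2 ≤ 4 and |y| = 1 ≥ 1. Reading y takes N from p2 back to p2, so every xyⁱz is accepted.
With |Q| = 4, pigeonhole forces a state repeat no later than step 4; the substring read between the first and second visits to that state can be pumped.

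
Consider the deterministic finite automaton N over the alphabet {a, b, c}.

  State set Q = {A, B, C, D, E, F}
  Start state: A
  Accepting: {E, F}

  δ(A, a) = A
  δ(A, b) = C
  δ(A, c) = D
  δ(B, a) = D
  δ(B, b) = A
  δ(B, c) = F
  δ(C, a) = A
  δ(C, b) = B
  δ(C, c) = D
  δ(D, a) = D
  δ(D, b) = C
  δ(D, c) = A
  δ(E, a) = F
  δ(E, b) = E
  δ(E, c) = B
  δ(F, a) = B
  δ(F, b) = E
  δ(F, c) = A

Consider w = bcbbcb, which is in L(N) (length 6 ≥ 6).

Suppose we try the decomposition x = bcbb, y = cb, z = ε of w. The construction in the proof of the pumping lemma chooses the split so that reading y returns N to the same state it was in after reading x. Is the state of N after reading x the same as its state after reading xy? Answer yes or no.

no

State sequence: A -b-> C -c-> D -b-> C -b-> B -c-> F -b-> E

After x (step 4): B. After xy (step 6): E.
They differ (B ≠ E), so y is not a cycle from the state after x; this split is not the one the pumping-lemma construction produces, and pumping y need not keep the string in L(N).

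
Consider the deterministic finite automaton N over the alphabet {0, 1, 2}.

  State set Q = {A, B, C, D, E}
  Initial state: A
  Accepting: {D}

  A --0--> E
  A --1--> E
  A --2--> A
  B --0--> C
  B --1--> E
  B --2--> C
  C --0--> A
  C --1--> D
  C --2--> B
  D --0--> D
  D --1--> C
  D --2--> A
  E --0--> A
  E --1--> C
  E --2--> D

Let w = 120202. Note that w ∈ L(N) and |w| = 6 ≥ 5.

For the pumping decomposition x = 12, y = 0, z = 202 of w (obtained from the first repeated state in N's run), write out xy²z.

1200202

xy^2z = 12·0·0·202 = 1200202.
Reading y = 0 takes N from D back to D, so after x·y·y the machine is still in D, and z then leads to the accepting state D. Hence 1200202 ∈ L(N).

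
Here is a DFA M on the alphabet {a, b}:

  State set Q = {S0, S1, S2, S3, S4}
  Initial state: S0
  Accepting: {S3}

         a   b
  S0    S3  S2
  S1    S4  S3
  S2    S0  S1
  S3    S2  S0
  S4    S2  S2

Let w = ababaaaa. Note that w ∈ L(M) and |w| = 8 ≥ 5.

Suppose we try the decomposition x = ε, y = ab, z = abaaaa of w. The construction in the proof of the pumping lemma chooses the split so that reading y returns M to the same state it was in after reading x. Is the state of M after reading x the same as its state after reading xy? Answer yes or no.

State sequence: S0 -a-> S3 -b-> S0

After x (step 0): S0. After xy (step 2): S0.
They match, so y = ab drives M around a cycle from S0 back to itself; pumping y any number of times keeps M in S0 before reading z, and xyⁱz ∈ L(M) for every i ≥ 0.

yes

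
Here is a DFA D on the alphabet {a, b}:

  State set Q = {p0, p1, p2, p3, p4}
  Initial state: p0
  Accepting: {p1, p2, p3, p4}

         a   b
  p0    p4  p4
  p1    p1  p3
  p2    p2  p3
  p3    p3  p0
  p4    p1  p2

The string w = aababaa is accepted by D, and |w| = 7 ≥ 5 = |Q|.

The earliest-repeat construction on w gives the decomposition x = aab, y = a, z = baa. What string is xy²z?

xy^2z = aab·a·a·baa = aabaabaa.
Reading y = a takes D from p3 back to p3, so after x·y·y the machine is still in p3, and z then leads to the accepting state p1. Hence aabaabaa ∈ L(D).

aabaabaa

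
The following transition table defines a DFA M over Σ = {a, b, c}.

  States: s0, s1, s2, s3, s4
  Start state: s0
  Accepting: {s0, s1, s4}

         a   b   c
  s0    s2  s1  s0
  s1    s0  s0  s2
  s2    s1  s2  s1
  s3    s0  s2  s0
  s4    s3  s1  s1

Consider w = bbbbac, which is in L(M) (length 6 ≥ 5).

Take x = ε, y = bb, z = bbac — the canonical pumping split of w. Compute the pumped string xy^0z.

xy⁰z = xz = ε·bbac = bbac.
Reading y = bb takes M from s0 back to s0, so after x the machine is still in s0, and z then leads to the accepting state s1. Hence bbac ∈ L(M).

bbac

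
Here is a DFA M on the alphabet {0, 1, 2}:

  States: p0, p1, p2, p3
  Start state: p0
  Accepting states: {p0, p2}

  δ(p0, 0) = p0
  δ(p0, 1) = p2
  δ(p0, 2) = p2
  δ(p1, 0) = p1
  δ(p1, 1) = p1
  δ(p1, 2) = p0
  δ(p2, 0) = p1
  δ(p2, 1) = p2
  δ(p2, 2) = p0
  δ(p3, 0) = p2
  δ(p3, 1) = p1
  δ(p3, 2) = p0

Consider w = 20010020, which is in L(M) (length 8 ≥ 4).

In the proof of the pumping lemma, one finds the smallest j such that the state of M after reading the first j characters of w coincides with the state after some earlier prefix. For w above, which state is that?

p1

Run of M on w = 2 0 0 1 0 0 2 0:
  step 0: p0  (start)
  step 1: p2  (read 2: p0→p2)
  step 2: p1  (read 0: p2→p1)
  step 3: p1  (read 0: p1→p1)   ← first repeat (p1 seen earlier)
  step 4: p1  (read 1: p1→p1)
  step 5: p1  (read 0: p1→p1)
  step 6: p1  (read 0: p1→p1)
  step 7: p0  (read 2: p1→p0)
  step 8: p0  (read 0: p0→p0)

The earliest repeat is at step j = 3: M is in p1, which it already visited at step i = 2.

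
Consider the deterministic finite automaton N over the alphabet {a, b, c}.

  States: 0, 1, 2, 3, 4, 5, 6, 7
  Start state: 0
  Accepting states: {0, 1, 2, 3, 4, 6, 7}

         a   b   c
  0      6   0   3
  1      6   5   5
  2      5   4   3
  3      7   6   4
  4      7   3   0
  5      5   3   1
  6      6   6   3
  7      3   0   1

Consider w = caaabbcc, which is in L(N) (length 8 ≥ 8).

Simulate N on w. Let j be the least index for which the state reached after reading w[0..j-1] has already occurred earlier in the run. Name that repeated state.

State sequence: 0 -c-> 3 -a-> 7 -a-> 3 -a-> 7 -b-> 0 -b-> 0 -c-> 3 -c-> 4
First repeat at step 3: 3 was already visited.

The earliest repeat is at step j = 3: N is in 3, which it already visited at step i = 1.
Since N has 8 states, any run of length ≥ 8 visits 8+1 states, so by pigeonhole some state repeats within the first 8 steps — that repeat gives the pumpable loop.

3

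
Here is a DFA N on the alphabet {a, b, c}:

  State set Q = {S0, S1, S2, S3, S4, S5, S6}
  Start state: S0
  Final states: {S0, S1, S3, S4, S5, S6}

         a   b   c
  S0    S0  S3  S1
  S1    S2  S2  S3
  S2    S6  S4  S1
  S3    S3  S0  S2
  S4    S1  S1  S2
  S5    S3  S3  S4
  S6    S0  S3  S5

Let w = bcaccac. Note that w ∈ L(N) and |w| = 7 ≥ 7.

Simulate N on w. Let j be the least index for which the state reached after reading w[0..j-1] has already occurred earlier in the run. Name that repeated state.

S3

Run of N on w = b c a c c a c:
  step 0: S0  (start)
  step 1: S3  (read b: S0→S3)
  step 2: S2  (read c: S3→S2)
  step 3: S6  (read a: S2→S6)
  step 4: S5  (read c: S6→S5)
  step 5: S4  (read c: S5→S4)
  step 6: S1  (read a: S4→S1)
  step 7: S3  (read c: S1→S3)   ← first repeat (S3 seen earlier)

The earliest repeat is at step j = 7: N is in S3, which it already visited at step i = 1.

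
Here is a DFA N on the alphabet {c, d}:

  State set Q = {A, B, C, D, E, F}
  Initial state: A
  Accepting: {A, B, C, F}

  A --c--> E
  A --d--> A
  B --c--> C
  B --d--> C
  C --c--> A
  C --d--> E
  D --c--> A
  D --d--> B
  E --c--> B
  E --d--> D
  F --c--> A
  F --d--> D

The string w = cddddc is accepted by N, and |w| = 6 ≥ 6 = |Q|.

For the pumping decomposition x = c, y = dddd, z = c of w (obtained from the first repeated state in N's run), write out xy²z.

xy^2z = c·dddd·dddd·c = cddddddddc.
Reading y = dddd takes N from E back to E, so after x·y·y the machine is still in E, and z then leads to the accepting state B. Hence cddddddddc ∈ L(N).

cddddddddc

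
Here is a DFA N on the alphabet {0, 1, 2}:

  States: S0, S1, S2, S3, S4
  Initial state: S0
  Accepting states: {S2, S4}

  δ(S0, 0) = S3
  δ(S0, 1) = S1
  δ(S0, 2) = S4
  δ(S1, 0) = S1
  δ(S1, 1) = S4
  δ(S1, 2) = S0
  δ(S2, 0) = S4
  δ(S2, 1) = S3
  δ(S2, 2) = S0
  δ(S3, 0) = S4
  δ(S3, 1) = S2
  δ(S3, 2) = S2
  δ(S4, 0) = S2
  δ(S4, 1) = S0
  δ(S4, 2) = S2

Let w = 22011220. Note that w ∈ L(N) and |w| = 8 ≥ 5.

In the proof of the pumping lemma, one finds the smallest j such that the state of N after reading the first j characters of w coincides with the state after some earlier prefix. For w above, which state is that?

S4

State sequence: S0 -2-> S4 -2-> S2 -0-> S4 -1-> S0 -1-> S1 -2-> S0 -2-> S4 -0-> S2
First repeat at step 3: S4 was already visited.

The earliest repeat is at step j = 3: N is in S4, which it already visited at step i = 1.
Since N has 5 states, any run of length ≥ 5 visits 5+1 states, so by pigeonhole some state repeats within the first 5 steps — that repeat gives the pumpable loop.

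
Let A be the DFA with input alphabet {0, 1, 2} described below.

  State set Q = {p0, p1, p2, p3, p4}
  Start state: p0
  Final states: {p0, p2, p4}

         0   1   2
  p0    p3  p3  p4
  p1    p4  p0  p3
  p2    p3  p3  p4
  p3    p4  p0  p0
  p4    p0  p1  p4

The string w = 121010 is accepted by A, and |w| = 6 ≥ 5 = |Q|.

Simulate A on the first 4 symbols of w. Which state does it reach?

Run of A on the first 4 characters of w = 1 2 1 0:
  step 0: p0  (start)
  step 1: p3  (read 1: p0→p3)
  step 2: p0  (read 2: p3→p0)
  step 3: p3  (read 1: p0→p3)
  step 4: p4  (read 0: p3→p4)

After reading 4 characters, A is in state p4.
(This kind of state-tracing is the core of the pumping-lemma construction: with 5 states, pigeonhole forces a repeat within the first 5 steps.)

p4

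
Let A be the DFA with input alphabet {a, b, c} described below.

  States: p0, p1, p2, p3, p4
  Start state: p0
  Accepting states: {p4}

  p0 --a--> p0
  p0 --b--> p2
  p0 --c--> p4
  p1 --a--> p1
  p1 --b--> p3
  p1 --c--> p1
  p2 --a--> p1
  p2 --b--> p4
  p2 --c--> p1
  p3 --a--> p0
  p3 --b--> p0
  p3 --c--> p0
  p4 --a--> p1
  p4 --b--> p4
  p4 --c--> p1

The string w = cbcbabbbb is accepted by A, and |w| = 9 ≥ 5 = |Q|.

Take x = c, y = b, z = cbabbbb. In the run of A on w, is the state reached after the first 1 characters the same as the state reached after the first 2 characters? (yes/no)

yes

State sequence: p0 -c-> p4 -b-> p4

After x (step 1): p4. After xy (step 2): p4.
They match, so y = b drives A around a cycle from p4 back to itself; pumping y any number of times keeps A in p4 before reading z, and xyⁱz ∈ L(A) for every i ≥ 0.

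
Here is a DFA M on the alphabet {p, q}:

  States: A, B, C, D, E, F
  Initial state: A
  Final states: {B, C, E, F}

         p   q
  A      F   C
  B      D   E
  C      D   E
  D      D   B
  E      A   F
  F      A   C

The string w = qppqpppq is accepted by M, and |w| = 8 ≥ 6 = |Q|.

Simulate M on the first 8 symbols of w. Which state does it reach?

State sequence: A -q-> C -p-> D -p-> D -q-> B -p-> D -p-> D -p-> D -q-> B

After reading 8 characters, M is in state B.

B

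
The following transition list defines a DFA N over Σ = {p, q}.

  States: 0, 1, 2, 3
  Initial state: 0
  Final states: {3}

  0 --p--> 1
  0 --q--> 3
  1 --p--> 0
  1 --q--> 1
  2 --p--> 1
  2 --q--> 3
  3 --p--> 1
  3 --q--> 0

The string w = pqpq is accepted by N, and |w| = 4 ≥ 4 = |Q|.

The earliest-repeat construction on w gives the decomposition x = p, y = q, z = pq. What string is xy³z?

xy^3z = p·q·q·q·pq = pqqqpq.
Reading y = q takes N from 1 back to 1, so after x·y·y·y the machine is still in 1, and z then leads to the accepting state 3. Hence pqqqpq ∈ L(N).

pqqqpq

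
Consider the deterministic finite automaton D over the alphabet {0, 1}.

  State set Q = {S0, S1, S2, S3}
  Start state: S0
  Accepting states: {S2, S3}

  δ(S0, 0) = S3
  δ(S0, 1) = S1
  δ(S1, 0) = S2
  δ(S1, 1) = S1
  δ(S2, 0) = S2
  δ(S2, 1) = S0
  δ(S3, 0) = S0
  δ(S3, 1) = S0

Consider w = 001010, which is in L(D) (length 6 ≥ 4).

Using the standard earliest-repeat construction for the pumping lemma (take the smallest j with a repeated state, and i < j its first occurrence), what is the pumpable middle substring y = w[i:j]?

00

State sequence: S0 -0-> S3 -0-> S0 -1-> S1 -0-> S2 -1-> S0 -0-> S3
First repeat at step 2: S0 was already visited.

So i = 0, j = 2, giving x = w[0:0] = ε, y = w[0:2] = 00, z = w[2:6] = 1010.
Check: |xy| = 2 ≤ 4 and |y| = 2 ≥ 1. Reading y takes D from S0 back to S0, so every xyⁱz is accepted.
Since D has 4 states, any run of length ≥ 4 visits 4+1 states, so by pigeonhole some state repeats within the first 4 steps — that repeat gives the pumpable loop.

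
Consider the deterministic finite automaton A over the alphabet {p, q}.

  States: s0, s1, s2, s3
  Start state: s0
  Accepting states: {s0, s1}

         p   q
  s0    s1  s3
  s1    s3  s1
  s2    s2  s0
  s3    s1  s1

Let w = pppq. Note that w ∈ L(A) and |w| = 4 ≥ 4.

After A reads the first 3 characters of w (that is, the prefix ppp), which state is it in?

Run of A on the first 3 characters of w = p p p:
  step 0: s0  (start)
  step 1: s1  (read p: s0→s1)
  step 2: s3  (read p: s1→s3)
  step 3: s1  (read p: s3→s1)

After reading 3 characters, A is in state s1.

s1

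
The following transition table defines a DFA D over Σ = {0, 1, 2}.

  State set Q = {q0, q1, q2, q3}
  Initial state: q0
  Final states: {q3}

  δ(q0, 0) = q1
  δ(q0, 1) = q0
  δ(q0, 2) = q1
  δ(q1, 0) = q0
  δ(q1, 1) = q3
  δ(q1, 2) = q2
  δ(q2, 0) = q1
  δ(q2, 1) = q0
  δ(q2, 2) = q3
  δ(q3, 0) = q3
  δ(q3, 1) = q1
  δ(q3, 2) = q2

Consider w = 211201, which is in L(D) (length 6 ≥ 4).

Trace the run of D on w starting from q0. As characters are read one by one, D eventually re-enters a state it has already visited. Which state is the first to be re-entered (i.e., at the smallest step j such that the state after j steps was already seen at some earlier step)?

Run of D on w = 2 1 1 2 0 1:
  step 0: q0  (start)
  step 1: q1  (read 2: q0→q1)
  step 2: q3  (read 1: q1→q3)
  step 3: q1  (read 1: q3→q1)   ← first repeat (q1 seen earlier)
  step 4: q2  (read 2: q1→q2)
  step 5: q1  (read 0: q2→q1)
  step 6: q3  (read 1: q1→q3)

The earliest repeat is at step j = 3: D is in q1, which it already visited at step i = 1.
Since D has 4 states, any run of length ≥ 4 visits 4+1 states, so by pigeonhole some state repeats within the first 4 steps — that repeat gives the pumpable loop.

q1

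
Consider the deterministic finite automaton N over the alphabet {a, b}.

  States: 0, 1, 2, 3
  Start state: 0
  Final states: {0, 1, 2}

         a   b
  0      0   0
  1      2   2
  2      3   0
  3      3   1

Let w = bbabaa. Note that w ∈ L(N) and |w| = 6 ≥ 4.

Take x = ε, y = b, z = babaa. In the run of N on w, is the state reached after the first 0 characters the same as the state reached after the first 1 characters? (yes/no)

yes

Run of N on the first 1 characters of w = b:
  step 0: 0  (start)
  step 1: 0  (read b: 0→0)

After x (step 0): 0. After xy (step 1): 0.
They match, so y = b drives N around a cycle from 0 back to itself; pumping y any number of times keeps N in 0 before reading z, and xyⁱz ∈ L(N) for every i ≥ 0.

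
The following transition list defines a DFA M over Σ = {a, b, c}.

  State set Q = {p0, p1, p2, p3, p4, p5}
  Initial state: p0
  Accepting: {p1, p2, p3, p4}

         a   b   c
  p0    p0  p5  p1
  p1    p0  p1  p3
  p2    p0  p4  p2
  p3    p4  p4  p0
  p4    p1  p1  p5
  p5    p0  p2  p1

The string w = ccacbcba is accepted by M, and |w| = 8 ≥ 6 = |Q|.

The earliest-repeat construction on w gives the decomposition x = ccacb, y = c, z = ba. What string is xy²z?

ccacbccba

xy^2z = ccacb·c·c·ba = ccacbccba.
Reading y = c takes M from p2 back to p2, so after x·y·y the machine is still in p2, and z then leads to the accepting state p1. Hence ccacbccba ∈ L(M).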